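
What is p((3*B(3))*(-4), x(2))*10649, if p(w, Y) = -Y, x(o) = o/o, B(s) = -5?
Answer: -10649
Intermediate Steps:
x(o) = 1
p((3*B(3))*(-4), x(2))*10649 = -1*1*10649 = -1*10649 = -10649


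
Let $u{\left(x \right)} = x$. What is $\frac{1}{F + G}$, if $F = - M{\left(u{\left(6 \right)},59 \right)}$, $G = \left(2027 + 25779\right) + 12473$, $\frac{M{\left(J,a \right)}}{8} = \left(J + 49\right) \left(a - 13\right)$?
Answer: $\frac{1}{20039} \approx 4.9903 \cdot 10^{-5}$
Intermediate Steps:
$M{\left(J,a \right)} = 8 \left(-13 + a\right) \left(49 + J\right)$ ($M{\left(J,a \right)} = 8 \left(J + 49\right) \left(a - 13\right) = 8 \left(49 + J\right) \left(-13 + a\right) = 8 \left(-13 + a\right) \left(49 + J\right)$)
$G = 40279$ ($G = 27806 + 12473 = 40279$)
$F = -20240$ ($F = - (-5096 - 624 + 392 \cdot 59 + 8 \cdot 6 \cdot 59) = - (-5096 - 624 + 23128 + 2832) = \left(-1\right) 20240 = -20240$)
$\frac{1}{F + G} = \frac{1}{-20240 + 40279} = \frac{1}{20039}$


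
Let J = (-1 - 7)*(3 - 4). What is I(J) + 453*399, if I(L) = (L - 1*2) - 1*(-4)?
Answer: 180757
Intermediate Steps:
J = 8 (J = -8*(-1) = 8)
I(L) = 2 + L (I(L) = (L - 2) + 4 = (-2 + L) + 4 = 2 + L)
I(J) + 453*399 = (2 + 8) + 453*399 = 10 + 180747 = 180757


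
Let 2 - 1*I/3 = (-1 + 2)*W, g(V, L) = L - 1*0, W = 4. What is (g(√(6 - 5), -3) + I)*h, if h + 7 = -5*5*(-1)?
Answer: -162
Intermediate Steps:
g(V, L) = L (g(V, L) = L + 0 = L)
h = 18 (h = -7 - 5*5*(-1) = -7 - 25*(-1) = -7 + 25 = 18)
I = -6 (I = 6 - 3*(-1 + 2)*4 = 6 - 3*4 = 6 - 12 = -6)
(g(√(6 - 5), -3) + I)*h = (-3 - 6)*18 = -9*18 = -162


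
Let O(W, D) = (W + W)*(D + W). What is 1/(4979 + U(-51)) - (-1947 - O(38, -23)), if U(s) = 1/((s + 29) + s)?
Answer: 1122019615/363466 ≈ 3087.0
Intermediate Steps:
O(W, D) = 2*W*(D + W) (O(W, D) = (2*W)*(D + W) = 2*W*(D + W))
U(s) = 1/(29 + 2*s) (U(s) = 1/((29 + s) + s) = 1/(29 + 2*s))
1/(4979 + U(-51)) - (-1947 - O(38, -23)) = 1/(4979 + 1/(29 + 2*(-51))) - (-1947 - 2*38*(-23 + 38)) = 1/(4979 + 1/(29 - 102)) - (-1947 - 2*38*15) = 1/(4979 + 1/(-73)) - (-1947 - 1*1140) = 1/(4979 - 1/73) - (-1947 - 1140) = 1/(363466/73) - 1*(-3087) = 73/363466 + 3087 = 1122019615/363466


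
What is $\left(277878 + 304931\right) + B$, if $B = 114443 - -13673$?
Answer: $710925$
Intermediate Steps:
$B = 128116$ ($B = 114443 + 13673 = 128116$)
$\left(277878 + 304931\right) + B = \left(277878 + 304931\right) + 128116 = 582809 + 128116 = 710925$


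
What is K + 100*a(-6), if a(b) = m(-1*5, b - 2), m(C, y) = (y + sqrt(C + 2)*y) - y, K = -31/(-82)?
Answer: 31/82 - 800*I*sqrt(3) ≈ 0.37805 - 1385.6*I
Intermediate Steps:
K = 31/82 (K = -31*(-1/82) = 31/82 ≈ 0.37805)
m(C, y) = y*sqrt(2 + C) (m(C, y) = (y + sqrt(2 + C)*y) - y = (y + y*sqrt(2 + C)) - y = y*sqrt(2 + C))
a(b) = I*sqrt(3)*(-2 + b) (a(b) = (b - 2)*sqrt(2 - 1*5) = (-2 + b)*sqrt(2 - 5) = (-2 + b)*sqrt(-3) = (-2 + b)*(I*sqrt(3)) = I*sqrt(3)*(-2 + b))
K + 100*a(-6) = 31/82 + 100*(I*sqrt(3)*(-2 - 6)) = 31/82 + 100*(I*sqrt(3)*(-8)) = 31/82 + 100*(-8*I*sqrt(3)) = 31/82 - 800*I*sqrt(3)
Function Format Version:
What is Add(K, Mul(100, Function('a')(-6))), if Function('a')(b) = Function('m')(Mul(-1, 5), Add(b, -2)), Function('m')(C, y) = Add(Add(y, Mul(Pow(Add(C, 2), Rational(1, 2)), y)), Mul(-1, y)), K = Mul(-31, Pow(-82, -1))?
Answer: Add(Rational(31, 82), Mul(-800, I, Pow(3, Rational(1, 2)))) ≈ Add(0.37805, Mul(-1385.6, I))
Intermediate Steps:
K = Rational(31, 82) (K = Mul(-31, Rational(-1, 82)) = Rational(31, 82) ≈ 0.37805)
Function('m')(C, y) = Mul(y, Pow(Add(2, C), Rational(1, 2))) (Function('m')(C, y) = Add(Add(y, Mul(Pow(Add(2, C), Rational(1, 2)), y)), Mul(-1, y)) = Add(Add(y, Mul(y, Pow(Add(2, C), Rational(1, 2)))), Mul(-1, y)) = Mul(y, Pow(Add(2, C), Rational(1, 2))))
Function('a')(b) = Mul(I, Pow(3, Rational(1, 2)), Add(-2, b)) (Function('a')(b) = Mul(Add(b, -2), Pow(Add(2, Mul(-1, 5)), Rational(1, 2))) = Mul(Add(-2, b), Pow(Add(2, -5), Rational(1, 2))) = Mul(Add(-2, b), Pow(-3, Rational(1, 2))) = Mul(Add(-2, b), Mul(I, Pow(3, Rational(1, 2)))) = Mul(I, Pow(3, Rational(1, 2)), Add(-2, b)))
Add(K, Mul(100, Function('a')(-6))) = Add(Rational(31, 82), Mul(100, Mul(I, Pow(3, Rational(1, 2)), Add(-2, -6)))) = Add(Rational(31, 82), Mul(100, Mul(I, Pow(3, Rational(1, 2)), -8))) = Add(Rational(31, 82), Mul(100, Mul(-8, I, Pow(3, Rational(1, 2))))) = Add(Rational(31, 82), Mul(-800, I, Pow(3, Rational(1, 2))))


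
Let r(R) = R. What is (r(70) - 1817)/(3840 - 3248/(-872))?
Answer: -190423/418966 ≈ -0.45451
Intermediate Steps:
(r(70) - 1817)/(3840 - 3248/(-872)) = (70 - 1817)/(3840 - 3248/(-872)) = -1747/(3840 - 3248*(-1/872)) = -1747/(3840 + 406/109) = -1747/418966/109 = -1747*109/418966 = -190423/418966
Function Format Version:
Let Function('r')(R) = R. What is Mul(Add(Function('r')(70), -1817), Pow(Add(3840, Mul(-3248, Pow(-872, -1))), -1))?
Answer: Rational(-190423, 418966) ≈ -0.45451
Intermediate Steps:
Mul(Add(Function('r')(70), -1817), Pow(Add(3840, Mul(-3248, Pow(-872, -1))), -1)) = Mul(Add(70, -1817), Pow(Add(3840, Mul(-3248, Pow(-872, -1))), -1)) = Mul(-1747, Pow(Add(3840, Mul(-3248, Rational(-1, 872))), -1)) = Mul(-1747, Pow(Add(3840, Rational(406, 109)), -1)) = Mul(-1747, Pow(Rational(418966, 109), -1)) = Mul(-1747, Rational(109, 418966)) = Rational(-190423, 418966)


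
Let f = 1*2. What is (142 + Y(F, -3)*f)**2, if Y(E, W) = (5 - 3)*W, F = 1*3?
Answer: 16900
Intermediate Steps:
F = 3
Y(E, W) = 2*W
f = 2
(142 + Y(F, -3)*f)**2 = (142 + (2*(-3))*2)**2 = (142 - 6*2)**2 = (142 - 12)**2 = 130**2 = 16900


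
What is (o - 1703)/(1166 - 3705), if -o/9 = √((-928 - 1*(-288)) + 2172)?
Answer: 1703/2539 + 18*√383/2539 ≈ 0.80948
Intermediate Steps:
o = -18*√383 (o = -9*√((-928 - 1*(-288)) + 2172) = -9*√((-928 + 288) + 2172) = -9*√(-640 + 2172) = -18*√383 ≈ -352.27)
(o - 1703)/(1166 - 3705) = (-18*√383 - 1703)/(1166 - 3705) = (-1703 - 18*√383)/(-2539) = (-1703 - 18*√383)*(-1/2539) = 1703/2539 + 18*√383/2539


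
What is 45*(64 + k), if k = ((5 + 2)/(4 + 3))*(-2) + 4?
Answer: 2970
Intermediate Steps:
k = 2 (k = (7/7)*(-2) + 4 = (7*(⅐))*(-2) + 4 = 1*(-2) + 4 = -2 + 4 = 2)
45*(64 + k) = 45*(64 + 2) = 45*66 = 2970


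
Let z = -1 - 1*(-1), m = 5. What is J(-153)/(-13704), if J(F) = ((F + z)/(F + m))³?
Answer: -1193859/14808505856 ≈ -8.0620e-5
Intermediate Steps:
z = 0 (z = -1 + 1 = 0)
J(F) = F³/(5 + F)³ (J(F) = ((F + 0)/(F + 5))³ = (F/(5 + F))³ = F³/(5 + F)³)
J(-153)/(-13704) = ((-153)³/(5 - 153)³)/(-13704) = -3581577/(-148)³*(-1/13704) = -3581577*(-1/3241792)*(-1/13704) = (3581577/3241792)*(-1/13704) = -1193859/14808505856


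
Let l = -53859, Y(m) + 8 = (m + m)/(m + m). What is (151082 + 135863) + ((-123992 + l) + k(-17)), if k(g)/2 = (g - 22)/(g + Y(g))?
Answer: 436389/4 ≈ 1.0910e+5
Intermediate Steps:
Y(m) = -7 (Y(m) = -8 + (m + m)/(m + m) = -8 + (2*m)/((2*m)) = -8 + (2*m)*(1/(2*m)) = -8 + 1 = -7)
k(g) = 2*(-22 + g)/(-7 + g) (k(g) = 2*((g - 22)/(g - 7)) = 2*((-22 + g)/(-7 + g)) = 2*(-22 + g)/(-7 + g))
(151082 + 135863) + ((-123992 + l) + k(-17)) = (151082 + 135863) + ((-123992 - 53859) + 2*(-22 - 17)/(-7 - 17)) = 286945 + (-177851 + 2*(-39)/(-24)) = 286945 + (-177851 + 2*(-1/24)*(-39)) = 286945 + (-177851 + 13/4) = 286945 - 711391/4 = 436389/4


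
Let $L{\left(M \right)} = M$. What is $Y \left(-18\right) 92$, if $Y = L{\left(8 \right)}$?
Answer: $-13248$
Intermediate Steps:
$Y = 8$
$Y \left(-18\right) 92 = 8 \left(-18\right) 92 = \left(-144\right) 92 = -13248$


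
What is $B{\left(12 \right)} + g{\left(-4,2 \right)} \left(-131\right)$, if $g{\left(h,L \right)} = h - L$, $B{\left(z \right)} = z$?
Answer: $798$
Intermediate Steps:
$B{\left(12 \right)} + g{\left(-4,2 \right)} \left(-131\right) = 12 + \left(-4 - 2\right) \left(-131\right) = 12 - -786 = 12 + 786 = 798$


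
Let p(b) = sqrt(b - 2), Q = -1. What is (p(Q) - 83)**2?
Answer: (83 - I*sqrt(3))**2 ≈ 6886.0 - 287.52*I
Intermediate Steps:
p(b) = sqrt(-2 + b)
(p(Q) - 83)**2 = (sqrt(-2 - 1) - 83)**2 = (sqrt(-3) - 83)**2 = (I*sqrt(3) - 83)**2 = (-83 + I*sqrt(3))**2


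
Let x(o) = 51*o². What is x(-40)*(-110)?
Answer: -8976000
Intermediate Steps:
x(-40)*(-110) = (51*(-40)²)*(-110) = (51*1600)*(-110) = 81600*(-110) = -8976000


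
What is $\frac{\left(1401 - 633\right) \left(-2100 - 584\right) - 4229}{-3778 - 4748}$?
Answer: $\frac{2065541}{8526} \approx 242.26$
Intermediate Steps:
$\frac{\left(1401 - 633\right) \left(-2100 - 584\right) - 4229}{-3778 - 4748} = \frac{768 \left(-2684\right) - 4229}{-8526} = \left(-2061312 - 4229\right) \left(- \frac{1}{8526}\right) = \left(-2065541\right) \left(- \frac{1}{8526}\right) = \frac{2065541}{8526}$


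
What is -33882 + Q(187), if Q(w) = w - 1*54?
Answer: -33749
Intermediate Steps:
Q(w) = -54 + w (Q(w) = w - 54 = -54 + w)
-33882 + Q(187) = -33882 + (-54 + 187) = -33882 + 133 = -33749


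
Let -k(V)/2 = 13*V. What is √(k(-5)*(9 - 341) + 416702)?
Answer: √373542 ≈ 611.18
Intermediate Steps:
k(V) = -26*V
√(k(-5)*(9 - 341) + 416702) = √((-26*(-5))*(9 - 341) + 416702) = √(130*(-332) + 416702) = √(-43160 + 416702) = √373542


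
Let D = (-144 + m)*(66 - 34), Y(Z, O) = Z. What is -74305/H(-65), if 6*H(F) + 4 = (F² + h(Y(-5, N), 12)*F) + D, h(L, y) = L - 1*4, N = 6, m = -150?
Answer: 74305/767 ≈ 96.877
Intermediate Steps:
h(L, y) = -4 + L (h(L, y) = L - 4 = -4 + L)
D = -9408 (D = (-144 - 150)*(66 - 34) = -294*32 = -9408)
H(F) = -4706/3 - 3*F/2 + F²/6 (H(F) = -⅔ + ((F² + (-4 - 5)*F) - 9408)/6 = -⅔ + ((F² - 9*F) - 9408)/6 = -⅔ + (-9408 + F² - 9*F)/6 = -⅔ + (-1568 - 3*F/2 + F²/6) = -4706/3 - 3*F/2 + F²/6)
-74305/H(-65) = -74305/(-4706/3 - 3/2*(-65) + (⅙)*(-65)²) = -74305/(-4706/3 + 195/2 + (⅙)*4225) = -74305/(-4706/3 + 195/2 + 4225/6) = -74305/(-767) = -74305*(-1/767) = 74305/767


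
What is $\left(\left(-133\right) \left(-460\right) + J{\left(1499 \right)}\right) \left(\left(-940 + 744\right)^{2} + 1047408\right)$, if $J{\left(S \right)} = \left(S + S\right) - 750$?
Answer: $68871644672$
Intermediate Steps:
$J{\left(S \right)} = -750 + 2 S$ ($J{\left(S \right)} = 2 S - 750 = -750 + 2 S$)
$\left(\left(-133\right) \left(-460\right) + J{\left(1499 \right)}\right) \left(\left(-940 + 744\right)^{2} + 1047408\right) = \left(\left(-133\right) \left(-460\right) + \left(-750 + 2 \cdot 1499\right)\right) \left(\left(-940 + 744\right)^{2} + 1047408\right) = \left(61180 + \left(-750 + 2998\right)\right) \left(\left(-196\right)^{2} + 1047408\right) = \left(61180 + 2248\right) \left(38416 + 1047408\right) = 63428 \cdot 1085824 = 68871644672$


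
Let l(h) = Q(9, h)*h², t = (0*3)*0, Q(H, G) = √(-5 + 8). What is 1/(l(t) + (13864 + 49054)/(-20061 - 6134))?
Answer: -26195/62918 ≈ -0.41634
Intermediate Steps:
Q(H, G) = √3
t = 0 (t = 0*0 = 0)
l(h) = √3*h²
1/(l(t) + (13864 + 49054)/(-20061 - 6134)) = 1/(√3*0² + (13864 + 49054)/(-20061 - 6134)) = 1/(√3*0 + 62918/(-26195)) = 1/(0 + 62918*(-1/26195)) = 1/(0 - 62918/26195) = 1/(-62918/26195) = -26195/62918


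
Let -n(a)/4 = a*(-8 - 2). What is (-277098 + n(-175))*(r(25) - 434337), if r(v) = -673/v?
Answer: 3085048023604/25 ≈ 1.2340e+11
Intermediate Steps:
n(a) = 40*a (n(a) = -4*a*(-8 - 2) = -4*a*(-10) = -(-40)*a = 40*a)
(-277098 + n(-175))*(r(25) - 434337) = (-277098 + 40*(-175))*(-673/25 - 434337) = (-277098 - 7000)*(-673*1/25 - 434337) = -284098*(-673/25 - 434337) = -284098*(-10859098/25) = 3085048023604/25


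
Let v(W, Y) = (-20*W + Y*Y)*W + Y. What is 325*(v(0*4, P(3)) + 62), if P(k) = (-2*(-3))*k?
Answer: 26000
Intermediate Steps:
P(k) = 6*k
v(W, Y) = Y + W*(Y**2 - 20*W) (v(W, Y) = (-20*W + Y**2)*W + Y = (Y**2 - 20*W)*W + Y = W*(Y**2 - 20*W) + Y = Y + W*(Y**2 - 20*W))
325*(v(0*4, P(3)) + 62) = 325*((6*3 - 20*(0*4)**2 + (0*4)*(6*3)**2) + 62) = 325*((18 - 20*0**2 + 0*18**2) + 62) = 325*((18 - 20*0 + 0*324) + 62) = 325*((18 + 0 + 0) + 62) = 325*(18 + 62) = 325*80 = 26000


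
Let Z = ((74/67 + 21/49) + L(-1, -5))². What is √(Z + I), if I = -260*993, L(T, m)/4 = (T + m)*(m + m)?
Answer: I*√43957399139/469 ≈ 447.04*I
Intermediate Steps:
L(T, m) = 8*m*(T + m) (L(T, m) = 4*((T + m)*(m + m)) = 4*((T + m)*(2*m)) = 4*(2*m*(T + m)) = 8*m*(T + m))
I = -258180
Z = 12832131841/219961 (Z = ((74/67 + 21/49) + 8*(-5)*(-1 - 5))² = ((74*(1/67) + 21*(1/49)) + 8*(-5)*(-6))² = ((74/67 + 3/7) + 240)² = (719/469 + 240)² = (113279/469)² = 12832131841/219961 ≈ 58338.)
√(Z + I) = √(12832131841/219961 - 258180) = √(-43957399139/219961) = I*√43957399139/469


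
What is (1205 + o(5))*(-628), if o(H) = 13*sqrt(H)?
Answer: -756740 - 8164*sqrt(5) ≈ -7.7500e+5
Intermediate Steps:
(1205 + o(5))*(-628) = (1205 + 13*sqrt(5))*(-628) = -756740 - 8164*sqrt(5)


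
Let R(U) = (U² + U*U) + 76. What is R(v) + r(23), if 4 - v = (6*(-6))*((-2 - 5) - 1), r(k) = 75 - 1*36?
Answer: 161427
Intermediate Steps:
r(k) = 39 (r(k) = 75 - 36 = 39)
v = -284 (v = 4 - 6*(-6)*((-2 - 5) - 1) = 4 - (-36)*(-7 - 1) = 4 - (-36)*(-8) = 4 - 1*288 = 4 - 288 = -284)
R(U) = 76 + 2*U² (R(U) = (U² + U²) + 76 = 2*U² + 76 = 76 + 2*U²)
R(v) + r(23) = (76 + 2*(-284)²) + 39 = (76 + 2*80656) + 39 = (76 + 161312) + 39 = 161388 + 39 = 161427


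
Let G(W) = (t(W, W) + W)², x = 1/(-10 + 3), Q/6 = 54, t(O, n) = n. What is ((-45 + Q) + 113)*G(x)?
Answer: 32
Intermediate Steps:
Q = 324 (Q = 6*54 = 324)
x = -⅐ (x = 1/(-7) = -⅐ ≈ -0.14286)
G(W) = 4*W² (G(W) = (W + W)² = (2*W)² = 4*W²)
((-45 + Q) + 113)*G(x) = ((-45 + 324) + 113)*(4*(-⅐)²) = (279 + 113)*(4*(1/49)) = 392*(4/49) = 32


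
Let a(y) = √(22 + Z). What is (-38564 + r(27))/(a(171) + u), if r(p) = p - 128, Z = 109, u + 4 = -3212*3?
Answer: 372730600/92929469 + 38665*√131/92929469 ≈ 4.0157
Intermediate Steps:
u = -9640 (u = -4 - 3212*3 = -4 - 9636 = -9640)
a(y) = √131 (a(y) = √(22 + 109) = √131)
r(p) = -128 + p
(-38564 + r(27))/(a(171) + u) = (-38564 + (-128 + 27))/(√131 - 9640) = (-38564 - 101)/(-9640 + √131) = -38665/(-9640 + √131)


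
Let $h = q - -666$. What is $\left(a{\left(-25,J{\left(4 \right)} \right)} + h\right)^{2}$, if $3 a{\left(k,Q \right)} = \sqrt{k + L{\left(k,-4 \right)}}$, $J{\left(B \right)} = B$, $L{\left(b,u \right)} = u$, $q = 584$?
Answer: $\frac{\left(3750 + i \sqrt{29}\right)^{2}}{9} \approx 1.5625 \cdot 10^{6} + 4487.6 i$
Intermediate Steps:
$h = 1250$ ($h = 584 - -666 = 584 + 666 = 1250$)
$a{\left(k,Q \right)} = \frac{\sqrt{-4 + k}}{3}$ ($a{\left(k,Q \right)} = \frac{\sqrt{k - 4}}{3} = \frac{\sqrt{-4 + k}}{3}$)
$\left(a{\left(-25,J{\left(4 \right)} \right)} + h\right)^{2} = \left(\frac{\sqrt{-4 - 25}}{3} + 1250\right)^{2} = \left(\frac{\sqrt{-29}}{3} + 1250\right)^{2} = \left(\frac{i \sqrt{29}}{3} + 1250\right)^{2} = \left(1250 + \frac{i \sqrt{29}}{3}\right)^{2}$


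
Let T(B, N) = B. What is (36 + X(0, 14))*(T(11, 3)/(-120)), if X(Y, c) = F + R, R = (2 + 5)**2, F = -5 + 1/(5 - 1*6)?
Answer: -869/120 ≈ -7.2417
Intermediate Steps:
F = -6 (F = -5 + 1/(5 - 6) = -5 + 1/(-1) = -5 - 1 = -6)
R = 49 (R = 7**2 = 49)
X(Y, c) = 43 (X(Y, c) = -6 + 49 = 43)
(36 + X(0, 14))*(T(11, 3)/(-120)) = (36 + 43)*(11/(-120)) = 79*(11*(-1/120)) = 79*(-11/120) = -869/120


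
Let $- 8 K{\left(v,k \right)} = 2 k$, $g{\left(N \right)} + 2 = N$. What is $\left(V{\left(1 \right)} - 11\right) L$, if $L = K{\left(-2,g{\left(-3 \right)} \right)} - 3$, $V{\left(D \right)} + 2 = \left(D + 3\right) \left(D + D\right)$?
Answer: $\frac{35}{4} \approx 8.75$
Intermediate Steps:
$g{\left(N \right)} = -2 + N$
$V{\left(D \right)} = -2 + 2 D \left(3 + D\right)$ ($V{\left(D \right)} = -2 + \left(D + 3\right) \left(D + D\right) = -2 + \left(3 + D\right) 2 D = -2 + 2 D \left(3 + D\right)$)
$K{\left(v,k \right)} = - \frac{k}{4}$ ($K{\left(v,k \right)} = - \frac{2 k}{8} = - \frac{k}{4}$)
$L = - \frac{7}{4}$ ($L = - \frac{-2 - 3}{4} - 3 = \left(- \frac{1}{4}\right) \left(-5\right) - 3 = \frac{5}{4} - 3 = - \frac{7}{4} \approx -1.75$)
$\left(V{\left(1 \right)} - 11\right) L = \left(\left(-2 + 2 \cdot 1^{2} + 6 \cdot 1\right) - 11\right) \left(- \frac{7}{4}\right) = \left(\left(-2 + 2 \cdot 1 + 6\right) - 11\right) \left(- \frac{7}{4}\right) = \left(\left(-2 + 2 + 6\right) - 11\right) \left(- \frac{7}{4}\right) = \left(6 - 11\right) \left(- \frac{7}{4}\right) = \left(-5\right) \left(- \frac{7}{4}\right) = \frac{35}{4}$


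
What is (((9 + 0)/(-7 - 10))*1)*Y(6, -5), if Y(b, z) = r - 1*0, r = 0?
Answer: 0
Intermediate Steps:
Y(b, z) = 0 (Y(b, z) = 0 - 1*0 = 0 + 0 = 0)
(((9 + 0)/(-7 - 10))*1)*Y(6, -5) = (((9 + 0)/(-7 - 10))*1)*0 = ((9/(-17))*1)*0 = ((9*(-1/17))*1)*0 = -9/17*1*0 = -9/17*0 = 0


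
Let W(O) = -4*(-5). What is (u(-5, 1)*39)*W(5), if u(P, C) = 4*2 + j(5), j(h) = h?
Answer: 10140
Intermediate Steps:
W(O) = 20
u(P, C) = 13 (u(P, C) = 4*2 + 5 = 8 + 5 = 13)
(u(-5, 1)*39)*W(5) = (13*39)*20 = 507*20 = 10140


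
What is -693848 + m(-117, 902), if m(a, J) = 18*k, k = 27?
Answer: -693362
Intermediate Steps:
m(a, J) = 486 (m(a, J) = 18*27 = 486)
-693848 + m(-117, 902) = -693848 + 486 = -693362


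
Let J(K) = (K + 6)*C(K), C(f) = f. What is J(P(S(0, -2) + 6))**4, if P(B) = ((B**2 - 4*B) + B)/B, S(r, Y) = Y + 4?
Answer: 9150625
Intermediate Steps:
S(r, Y) = 4 + Y
P(B) = (B**2 - 3*B)/B
J(K) = K*(6 + K) (J(K) = (K + 6)*K = (6 + K)*K = K*(6 + K))
J(P(S(0, -2) + 6))**4 = ((-3 + ((4 - 2) + 6))*(6 + (-3 + ((4 - 2) + 6))))**4 = ((-3 + (2 + 6))*(6 + (-3 + (2 + 6))))**4 = ((-3 + 8)*(6 + (-3 + 8)))**4 = (5*(6 + 5))**4 = (5*11)**4 = 55**4 = 9150625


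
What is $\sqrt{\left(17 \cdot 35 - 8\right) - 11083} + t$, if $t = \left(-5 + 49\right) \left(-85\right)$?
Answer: $-3740 + 16 i \sqrt{41} \approx -3740.0 + 102.45 i$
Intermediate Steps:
$t = -3740$ ($t = 44 \left(-85\right) = -3740$)
$\sqrt{\left(17 \cdot 35 - 8\right) - 11083} + t = \sqrt{\left(17 \cdot 35 - 8\right) - 11083} - 3740 = \sqrt{\left(595 - 8\right) - 11083} - 3740 = \sqrt{587 - 11083} - 3740 = \sqrt{-10496} - 3740 = 16 i \sqrt{41} - 3740 = -3740 + 16 i \sqrt{41}$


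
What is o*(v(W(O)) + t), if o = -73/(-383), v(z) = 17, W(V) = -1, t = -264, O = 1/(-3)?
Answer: -18031/383 ≈ -47.078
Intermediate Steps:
O = -⅓ ≈ -0.33333
o = 73/383 (o = -73*(-1/383) = 73/383 ≈ 0.19060)
o*(v(W(O)) + t) = 73*(17 - 264)/383 = (73/383)*(-247) = -18031/383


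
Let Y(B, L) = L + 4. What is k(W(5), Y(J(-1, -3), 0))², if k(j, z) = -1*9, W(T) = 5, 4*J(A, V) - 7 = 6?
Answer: 81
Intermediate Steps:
J(A, V) = 13/4 (J(A, V) = 7/4 + (¼)*6 = 7/4 + 3/2 = 13/4)
Y(B, L) = 4 + L
k(j, z) = -9
k(W(5), Y(J(-1, -3), 0))² = (-9)² = 81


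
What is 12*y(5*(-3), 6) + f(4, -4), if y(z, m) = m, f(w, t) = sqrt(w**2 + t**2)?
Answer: 72 + 4*sqrt(2) ≈ 77.657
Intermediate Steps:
f(w, t) = sqrt(t**2 + w**2)
12*y(5*(-3), 6) + f(4, -4) = 12*6 + sqrt((-4)**2 + 4**2) = 72 + sqrt(16 + 16) = 72 + sqrt(32) = 72 + 4*sqrt(2)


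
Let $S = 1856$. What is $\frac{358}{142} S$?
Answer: $\frac{332224}{71} \approx 4679.2$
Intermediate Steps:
$\frac{358}{142} S = \frac{358}{142} \cdot 1856 = 358 \cdot \frac{1}{142} \cdot 1856 = \frac{179}{71} \cdot 1856 = \frac{332224}{71}$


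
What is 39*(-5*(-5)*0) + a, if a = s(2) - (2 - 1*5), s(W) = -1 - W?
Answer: 0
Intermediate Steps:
a = 0 (a = (-1 - 1*2) - (2 - 1*5) = (-1 - 2) - (2 - 5) = -3 - 1*(-3) = -3 + 3 = 0)
39*(-5*(-5)*0) + a = 39*(-5*(-5)*0) + 0 = 39*(25*0) + 0 = 39*0 + 0 = 0 + 0 = 0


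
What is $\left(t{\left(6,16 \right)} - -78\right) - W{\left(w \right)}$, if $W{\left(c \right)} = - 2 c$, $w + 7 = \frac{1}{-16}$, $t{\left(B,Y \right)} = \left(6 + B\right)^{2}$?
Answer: $\frac{1663}{8} \approx 207.88$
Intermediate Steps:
$w = - \frac{113}{16}$ ($w = -7 + \frac{1}{-16} = -7 - \frac{1}{16} = - \frac{113}{16} \approx -7.0625$)
$\left(t{\left(6,16 \right)} - -78\right) - W{\left(w \right)} = \left(\left(6 + 6\right)^{2} - -78\right) - \left(-2\right) \left(- \frac{113}{16}\right) = \left(12^{2} + 78\right) - \frac{113}{8} = \left(144 + 78\right) - \frac{113}{8} = 222 - \frac{113}{8} = \frac{1663}{8}$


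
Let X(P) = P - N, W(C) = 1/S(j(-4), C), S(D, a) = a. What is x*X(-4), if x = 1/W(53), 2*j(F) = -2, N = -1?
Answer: -159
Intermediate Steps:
j(F) = -1 (j(F) = (½)*(-2) = -1)
W(C) = 1/C
X(P) = 1 + P (X(P) = P - 1*(-1) = P + 1 = 1 + P)
x = 53 (x = 1/(1/53) = 53)
x*X(-4) = 53*(1 - 4) = 53*(-3) = -159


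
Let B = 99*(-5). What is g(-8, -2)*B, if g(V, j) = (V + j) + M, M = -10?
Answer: 9900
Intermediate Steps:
g(V, j) = -10 + V + j (g(V, j) = (V + j) - 10 = -10 + V + j)
B = -495
g(-8, -2)*B = (-10 - 8 - 2)*(-495) = -20*(-495) = 9900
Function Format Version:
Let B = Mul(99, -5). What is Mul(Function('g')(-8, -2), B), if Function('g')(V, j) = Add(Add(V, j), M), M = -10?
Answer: 9900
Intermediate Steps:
Function('g')(V, j) = Add(-10, V, j) (Function('g')(V, j) = Add(Add(V, j), -10) = Add(-10, V, j))
B = -495
Mul(Function('g')(-8, -2), B) = Mul(Add(-10, -8, -2), -495) = Mul(-20, -495) = 9900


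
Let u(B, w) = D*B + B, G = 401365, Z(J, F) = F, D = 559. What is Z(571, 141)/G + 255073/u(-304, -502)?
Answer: -2924382023/1952239360 ≈ -1.4980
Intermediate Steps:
u(B, w) = 560*B (u(B, w) = 559*B + B = 560*B)
Z(571, 141)/G + 255073/u(-304, -502) = 141/401365 + 255073/((560*(-304))) = 141*(1/401365) + 255073/(-170240) = 141/401365 + 255073*(-1/170240) = 141/401365 - 36439/24320 = -2924382023/1952239360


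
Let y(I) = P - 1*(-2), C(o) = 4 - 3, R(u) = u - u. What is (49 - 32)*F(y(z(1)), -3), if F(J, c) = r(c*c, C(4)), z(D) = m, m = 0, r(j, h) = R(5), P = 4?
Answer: 0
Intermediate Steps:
R(u) = 0
C(o) = 1
r(j, h) = 0
z(D) = 0
y(I) = 6 (y(I) = 4 - 1*(-2) = 4 + 2 = 6)
F(J, c) = 0
(49 - 32)*F(y(z(1)), -3) = (49 - 32)*0 = 17*0 = 0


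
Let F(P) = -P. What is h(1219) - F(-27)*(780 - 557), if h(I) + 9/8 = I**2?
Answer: 11839511/8 ≈ 1.4799e+6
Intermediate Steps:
h(I) = -9/8 + I**2
h(1219) - F(-27)*(780 - 557) = (-9/8 + 1219**2) - (-1*(-27))*(780 - 557) = (-9/8 + 1485961) - 27*223 = 11887679/8 - 1*6021 = 11887679/8 - 6021 = 11839511/8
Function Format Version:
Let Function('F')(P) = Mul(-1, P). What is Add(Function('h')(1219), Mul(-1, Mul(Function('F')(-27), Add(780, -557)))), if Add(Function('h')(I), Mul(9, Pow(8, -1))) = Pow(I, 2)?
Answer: Rational(11839511, 8) ≈ 1.4799e+6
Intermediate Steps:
Function('h')(I) = Add(Rational(-9, 8), Pow(I, 2))
Add(Function('h')(1219), Mul(-1, Mul(Function('F')(-27), Add(780, -557)))) = Add(Add(Rational(-9, 8), Pow(1219, 2)), Mul(-1, Mul(Mul(-1, -27), Add(780, -557)))) = Add(Add(Rational(-9, 8), 1485961), Mul(-1, Mul(27, 223))) = Add(Rational(11887679, 8), Mul(-1, 6021)) = Add(Rational(11887679, 8), -6021) = Rational(11839511, 8)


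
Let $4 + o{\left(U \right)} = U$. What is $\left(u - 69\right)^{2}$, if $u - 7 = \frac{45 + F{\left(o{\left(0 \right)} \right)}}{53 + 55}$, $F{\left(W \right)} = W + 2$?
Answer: $\frac{44262409}{11664} \approx 3794.8$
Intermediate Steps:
$o{\left(U \right)} = -4 + U$
$F{\left(W \right)} = 2 + W$
$u = \frac{799}{108}$ ($u = 7 + \frac{45 + \left(2 + \left(-4 + 0\right)\right)}{53 + 55} = 7 + \frac{45 + \left(2 - 4\right)}{108} = 7 + \left(45 - 2\right) \frac{1}{108} = 7 + 43 \cdot \frac{1}{108} = 7 + \frac{43}{108} = \frac{799}{108} \approx 7.3981$)
$\left(u - 69\right)^{2} = \left(\frac{799}{108} - 69\right)^{2} = \left(- \frac{6653}{108}\right)^{2} = \frac{44262409}{11664}$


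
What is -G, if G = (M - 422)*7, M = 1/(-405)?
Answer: 1196377/405 ≈ 2954.0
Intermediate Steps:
M = -1/405 ≈ -0.0024691
G = -1196377/405 (G = (-1/405 - 422)*7 = -170911/405*7 = -1196377/405 ≈ -2954.0)
-G = -1*(-1196377/405) = 1196377/405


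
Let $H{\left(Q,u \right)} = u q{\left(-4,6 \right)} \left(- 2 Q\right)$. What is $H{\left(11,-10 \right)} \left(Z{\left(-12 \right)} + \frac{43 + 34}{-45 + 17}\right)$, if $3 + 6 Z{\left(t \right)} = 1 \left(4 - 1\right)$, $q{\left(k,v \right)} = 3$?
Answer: $-1815$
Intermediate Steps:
$Z{\left(t \right)} = 0$ ($Z{\left(t \right)} = - \frac{1}{2} + \frac{1 \left(4 - 1\right)}{6} = - \frac{1}{2} + \frac{1 \cdot 3}{6} = - \frac{1}{2} + \frac{1}{6} \cdot 3 = - \frac{1}{2} + \frac{1}{2} = 0$)
$H{\left(Q,u \right)} = - 6 Q u$ ($H{\left(Q,u \right)} = u 3 \left(- 2 Q\right) = 3 u \left(- 2 Q\right) = - 6 Q u$)
$H{\left(11,-10 \right)} \left(Z{\left(-12 \right)} + \frac{43 + 34}{-45 + 17}\right) = \left(-6\right) 11 \left(-10\right) \left(0 + \frac{43 + 34}{-45 + 17}\right) = 660 \left(0 + \frac{77}{-28}\right) = 660 \left(0 + 77 \left(- \frac{1}{28}\right)\right) = 660 \left(0 - \frac{11}{4}\right) = 660 \left(- \frac{11}{4}\right) = -1815$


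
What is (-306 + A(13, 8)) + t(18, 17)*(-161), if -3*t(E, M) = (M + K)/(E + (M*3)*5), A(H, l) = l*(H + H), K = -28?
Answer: -11719/117 ≈ -100.16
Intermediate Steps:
A(H, l) = 2*H*l (A(H, l) = l*(2*H) = 2*H*l)
t(E, M) = -(-28 + M)/(3*(E + 15*M)) (t(E, M) = -(M - 28)/(3*(E + (M*3)*5)) = -(-28 + M)/(3*(E + (3*M)*5)) = -(-28 + M)/(3*(E + 15*M)))
(-306 + A(13, 8)) + t(18, 17)*(-161) = (-306 + 2*13*8) + ((28 - 1*17)/(3*(18 + 15*17)))*(-161) = (-306 + 208) + ((28 - 17)/(3*(18 + 255)))*(-161) = -98 + ((1/3)*11/273)*(-161) = -98 + ((1/3)*(1/273)*11)*(-161) = -98 + (11/819)*(-161) = -98 - 253/117 = -11719/117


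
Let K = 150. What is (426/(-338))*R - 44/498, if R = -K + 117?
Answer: 1746503/42081 ≈ 41.503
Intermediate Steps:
R = -33 (R = -1*150 + 117 = -150 + 117 = -33)
(426/(-338))*R - 44/498 = (426/(-338))*(-33) - 44/498 = (426*(-1/338))*(-33) - 44*1/498 = -213/169*(-33) - 22/249 = 7029/169 - 22/249 = 1746503/42081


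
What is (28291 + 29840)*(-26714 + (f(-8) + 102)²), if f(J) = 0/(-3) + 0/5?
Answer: -948116610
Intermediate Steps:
f(J) = 0 (f(J) = 0*(-⅓) + 0*(⅕) = 0 + 0 = 0)
(28291 + 29840)*(-26714 + (f(-8) + 102)²) = (28291 + 29840)*(-26714 + (0 + 102)²) = 58131*(-26714 + 102²) = 58131*(-26714 + 10404) = 58131*(-16310) = -948116610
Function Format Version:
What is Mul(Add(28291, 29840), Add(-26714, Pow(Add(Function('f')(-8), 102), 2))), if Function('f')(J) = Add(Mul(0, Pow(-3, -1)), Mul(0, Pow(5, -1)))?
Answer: -948116610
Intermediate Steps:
Function('f')(J) = 0 (Function('f')(J) = Add(Mul(0, Rational(-1, 3)), Mul(0, Rational(1, 5))) = Add(0, 0) = 0)
Mul(Add(28291, 29840), Add(-26714, Pow(Add(Function('f')(-8), 102), 2))) = Mul(Add(28291, 29840), Add(-26714, Pow(Add(0, 102), 2))) = Mul(58131, Add(-26714, Pow(102, 2))) = Mul(58131, Add(-26714, 10404)) = Mul(58131, -16310) = -948116610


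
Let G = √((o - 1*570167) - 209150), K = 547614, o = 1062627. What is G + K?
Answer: 547614 + √283310 ≈ 5.4815e+5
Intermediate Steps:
G = √283310 (G = √((1062627 - 1*570167) - 209150) = √((1062627 - 570167) - 209150) = √(492460 - 209150) = √283310 ≈ 532.27)
G + K = √283310 + 547614 = 547614 + √283310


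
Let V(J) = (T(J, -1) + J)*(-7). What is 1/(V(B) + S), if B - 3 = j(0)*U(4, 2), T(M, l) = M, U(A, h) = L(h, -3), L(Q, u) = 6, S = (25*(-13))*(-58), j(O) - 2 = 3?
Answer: 1/18388 ≈ 5.4383e-5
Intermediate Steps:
j(O) = 5 (j(O) = 2 + 3 = 5)
S = 18850 (S = -325*(-58) = 18850)
U(A, h) = 6
B = 33 (B = 3 + 5*6 = 3 + 30 = 33)
V(J) = -14*J (V(J) = (J + J)*(-7) = (2*J)*(-7) = -14*J)
1/(V(B) + S) = 1/(-14*33 + 18850) = 1/(-462 + 18850) = 1/18388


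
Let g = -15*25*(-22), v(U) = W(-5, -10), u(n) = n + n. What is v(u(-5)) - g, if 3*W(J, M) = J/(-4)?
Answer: -98995/12 ≈ -8249.6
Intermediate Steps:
u(n) = 2*n
W(J, M) = -J/12 (W(J, M) = (J/(-4))/3 = (J*(-¼))/3 = (-J/4)/3 = -J/12)
v(U) = 5/12 (v(U) = -1/12*(-5) = 5/12)
g = 8250 (g = -375*(-22) = 8250)
v(u(-5)) - g = 5/12 - 1*8250 = 5/12 - 8250 = -98995/12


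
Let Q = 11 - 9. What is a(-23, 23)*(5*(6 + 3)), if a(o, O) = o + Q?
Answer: -945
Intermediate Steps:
Q = 2
a(o, O) = 2 + o (a(o, O) = o + 2 = 2 + o)
a(-23, 23)*(5*(6 + 3)) = (2 - 23)*(5*(6 + 3)) = -105*9 = -21*45 = -945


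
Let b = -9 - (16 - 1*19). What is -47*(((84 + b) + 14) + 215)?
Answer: -14429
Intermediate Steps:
b = -6 (b = -9 - (16 - 19) = -9 - 1*(-3) = -9 + 3 = -6)
-47*(((84 + b) + 14) + 215) = -47*(((84 - 6) + 14) + 215) = -47*((78 + 14) + 215) = -47*(92 + 215) = -47*307 = -14429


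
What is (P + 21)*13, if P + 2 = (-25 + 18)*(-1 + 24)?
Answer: -1846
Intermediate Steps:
P = -163 (P = -2 + (-25 + 18)*(-1 + 24) = -2 - 7*23 = -2 - 161 = -163)
(P + 21)*13 = (-163 + 21)*13 = -142*13 = -1846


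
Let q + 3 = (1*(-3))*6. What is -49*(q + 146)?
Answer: -6125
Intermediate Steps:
q = -21 (q = -3 + (1*(-3))*6 = -3 - 3*6 = -3 - 18 = -21)
-49*(q + 146) = -49*(-21 + 146) = -49*125 = -6125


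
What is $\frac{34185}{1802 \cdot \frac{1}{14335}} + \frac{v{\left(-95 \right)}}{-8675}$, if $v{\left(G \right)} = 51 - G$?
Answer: $\frac{80209695661}{294950} \approx 2.7194 \cdot 10^{5}$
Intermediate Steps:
$\frac{34185}{1802 \cdot \frac{1}{14335}} + \frac{v{\left(-95 \right)}}{-8675} = \frac{34185}{1802 \cdot \frac{1}{14335}} + \frac{51 - -95}{-8675} = \frac{34185}{1802 \cdot \frac{1}{14335}} + \left(51 + 95\right) \left(- \frac{1}{8675}\right) = \frac{34185}{\frac{1802}{14335}} + 146 \left(- \frac{1}{8675}\right) = 34185 \cdot \frac{14335}{1802} - \frac{146}{8675} = \frac{9246075}{34} - \frac{146}{8675} = \frac{80209695661}{294950}$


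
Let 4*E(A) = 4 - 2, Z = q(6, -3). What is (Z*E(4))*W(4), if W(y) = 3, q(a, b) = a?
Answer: 9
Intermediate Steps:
Z = 6
E(A) = ½ (E(A) = (4 - 2)/4 = (¼)*2 = ½)
(Z*E(4))*W(4) = (6*(½))*3 = 3*3 = 9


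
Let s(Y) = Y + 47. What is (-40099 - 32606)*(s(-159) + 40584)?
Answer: -2942516760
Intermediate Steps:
s(Y) = 47 + Y
(-40099 - 32606)*(s(-159) + 40584) = (-40099 - 32606)*((47 - 159) + 40584) = -72705*(-112 + 40584) = -72705*40472 = -2942516760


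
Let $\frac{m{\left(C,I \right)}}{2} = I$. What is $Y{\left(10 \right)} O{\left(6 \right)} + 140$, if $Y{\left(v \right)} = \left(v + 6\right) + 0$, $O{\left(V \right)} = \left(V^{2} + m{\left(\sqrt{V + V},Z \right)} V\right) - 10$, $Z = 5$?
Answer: $1516$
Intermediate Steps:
$m{\left(C,I \right)} = 2 I$
$O{\left(V \right)} = -10 + V^{2} + 10 V$ ($O{\left(V \right)} = \left(V^{2} + 2 \cdot 5 V\right) - 10 = \left(V^{2} + 10 V\right) - 10 = -10 + V^{2} + 10 V$)
$Y{\left(v \right)} = 6 + v$ ($Y{\left(v \right)} = \left(6 + v\right) + 0 = 6 + v$)
$Y{\left(10 \right)} O{\left(6 \right)} + 140 = \left(6 + 10\right) \left(-10 + 6^{2} + 10 \cdot 6\right) + 140 = 16 \left(-10 + 36 + 60\right) + 140 = 16 \cdot 86 + 140 = 1376 + 140 = 1516$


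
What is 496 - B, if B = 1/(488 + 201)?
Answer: 341743/689 ≈ 496.00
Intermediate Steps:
B = 1/689 ≈ 0.0014514
496 - B = 496 - 1*1/689 = 496 - 1/689 = 341743/689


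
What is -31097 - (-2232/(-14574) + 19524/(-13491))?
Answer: -339665019613/10923213 ≈ -31096.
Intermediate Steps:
-31097 - (-2232/(-14574) + 19524/(-13491)) = -31097 - (-2232*(-1/14574) + 19524*(-1/13491)) = -31097 - (372/2429 - 6508/4497) = -31097 - 1*(-14135048/10923213) = -31097 + 14135048/10923213 = -339665019613/10923213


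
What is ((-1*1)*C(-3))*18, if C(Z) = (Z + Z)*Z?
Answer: -324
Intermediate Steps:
C(Z) = 2*Z² (C(Z) = (2*Z)*Z = 2*Z²)
((-1*1)*C(-3))*18 = ((-1*1)*(2*(-3)²))*18 = -2*9*18 = -1*18*18 = -18*18 = -324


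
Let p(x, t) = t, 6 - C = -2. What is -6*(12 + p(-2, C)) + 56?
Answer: -64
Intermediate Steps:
C = 8 (C = 6 - 1*(-2) = 6 + 2 = 8)
-6*(12 + p(-2, C)) + 56 = -6*(12 + 8) + 56 = -6*20 + 56 = -120 + 56 = -64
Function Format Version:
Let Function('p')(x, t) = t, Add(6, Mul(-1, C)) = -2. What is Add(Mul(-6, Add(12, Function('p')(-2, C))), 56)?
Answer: -64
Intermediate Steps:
C = 8 (C = Add(6, Mul(-1, -2)) = Add(6, 2) = 8)
Add(Mul(-6, Add(12, Function('p')(-2, C))), 56) = Add(Mul(-6, Add(12, 8)), 56) = Add(Mul(-6, 20), 56) = Add(-120, 56) = -64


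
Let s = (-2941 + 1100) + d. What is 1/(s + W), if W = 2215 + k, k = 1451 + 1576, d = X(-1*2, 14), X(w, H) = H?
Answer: 1/3415 ≈ 0.00029283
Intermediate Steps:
d = 14
k = 3027
W = 5242 (W = 2215 + 3027 = 5242)
s = -1827 (s = (-2941 + 1100) + 14 = -1841 + 14 = -1827)
1/(s + W) = 1/(-1827 + 5242) = 1/3415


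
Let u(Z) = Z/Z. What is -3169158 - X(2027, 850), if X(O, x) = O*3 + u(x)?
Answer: -3175240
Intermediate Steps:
u(Z) = 1
X(O, x) = 1 + 3*O (X(O, x) = O*3 + 1 = 3*O + 1 = 1 + 3*O)
-3169158 - X(2027, 850) = -3169158 - (1 + 3*2027) = -3169158 - (1 + 6081) = -3169158 - 1*6082 = -3169158 - 6082 = -3175240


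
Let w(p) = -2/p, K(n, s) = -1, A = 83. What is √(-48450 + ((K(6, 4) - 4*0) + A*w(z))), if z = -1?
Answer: 3*I*√5365 ≈ 219.74*I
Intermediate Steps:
√(-48450 + ((K(6, 4) - 4*0) + A*w(z))) = √(-48450 + ((-1 - 4*0) + 83*(-2/(-1)))) = √(-48450 + ((-1 + 0) + 83*(-2*(-1)))) = √(-48450 + (-1 + 83*2)) = √(-48450 + (-1 + 166)) = √(-48450 + 165) = √(-48285) = 3*I*√5365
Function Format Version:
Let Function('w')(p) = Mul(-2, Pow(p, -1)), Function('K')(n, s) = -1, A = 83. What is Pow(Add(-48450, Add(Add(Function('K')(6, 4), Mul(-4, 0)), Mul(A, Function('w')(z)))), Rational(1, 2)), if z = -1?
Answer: Mul(3, I, Pow(5365, Rational(1, 2))) ≈ Mul(219.74, I)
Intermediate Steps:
Pow(Add(-48450, Add(Add(Function('K')(6, 4), Mul(-4, 0)), Mul(A, Function('w')(z)))), Rational(1, 2)) = Pow(Add(-48450, Add(Add(-1, Mul(-4, 0)), Mul(83, Mul(-2, Pow(-1, -1))))), Rational(1, 2)) = Pow(Add(-48450, Add(Add(-1, 0), Mul(83, Mul(-2, -1)))), Rational(1, 2)) = Pow(Add(-48450, Add(-1, Mul(83, 2))), Rational(1, 2)) = Pow(Add(-48450, Add(-1, 166)), Rational(1, 2)) = Pow(Add(-48450, 165), Rational(1, 2)) = Pow(-48285, Rational(1, 2)) = Mul(3, I, Pow(5365, Rational(1, 2)))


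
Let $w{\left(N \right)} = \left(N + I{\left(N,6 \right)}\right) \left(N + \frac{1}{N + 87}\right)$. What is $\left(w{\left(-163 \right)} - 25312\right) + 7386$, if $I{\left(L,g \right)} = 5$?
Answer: $\frac{297543}{38} \approx 7830.1$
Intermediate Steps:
$w{\left(N \right)} = \left(5 + N\right) \left(N + \frac{1}{87 + N}\right)$ ($w{\left(N \right)} = \left(N + 5\right) \left(N + \frac{1}{N + 87}\right) = \left(5 + N\right) \left(N + \frac{1}{87 + N}\right)$)
$\left(w{\left(-163 \right)} - 25312\right) + 7386 = \left(\frac{5 + \left(-163\right)^{3} + 92 \left(-163\right)^{2} + 436 \left(-163\right)}{87 - 163} - 25312\right) + 7386 = \left(\frac{5 - 4330747 + 92 \cdot 26569 - 71068}{-76} - 25312\right) + 7386 = \left(- \frac{5 - 4330747 + 2444348 - 71068}{76} - 25312\right) + 7386 = \left(\left(- \frac{1}{76}\right) \left(-1957462\right) - 25312\right) + 7386 = \left(\frac{978731}{38} - 25312\right) + 7386 = \frac{16875}{38} + 7386 = \frac{297543}{38}$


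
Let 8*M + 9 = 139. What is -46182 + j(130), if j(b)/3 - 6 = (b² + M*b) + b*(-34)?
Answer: -4773/2 ≈ -2386.5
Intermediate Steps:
M = 65/4 (M = -9/8 + (⅛)*139 = -9/8 + 139/8 = 65/4 ≈ 16.250)
j(b) = 18 + 3*b² - 213*b/4 (j(b) = 18 + 3*((b² + 65*b/4) + b*(-34)) = 18 + 3*((b² + 65*b/4) - 34*b) = 18 + 3*(b² - 71*b/4) = 18 + (3*b² - 213*b/4) = 18 + 3*b² - 213*b/4)
-46182 + j(130) = -46182 + (18 + 3*130² - 213/4*130) = -46182 + (18 + 3*16900 - 13845/2) = -46182 + (18 + 50700 - 13845/2) = -46182 + 87591/2 = -4773/2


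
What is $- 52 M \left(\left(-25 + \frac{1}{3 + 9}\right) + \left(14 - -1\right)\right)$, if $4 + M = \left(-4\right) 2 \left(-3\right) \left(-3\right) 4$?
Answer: $- \frac{451724}{3} \approx -1.5057 \cdot 10^{5}$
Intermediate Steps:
$M = -292$ ($M = -4 + \left(-4\right) 2 \left(-3\right) \left(-3\right) 4 = -4 + \left(-8\right) \left(-3\right) \left(-3\right) 4 = -4 + 24 \left(-3\right) 4 = -4 - 288 = -292$)
$- 52 M \left(\left(-25 + \frac{1}{3 + 9}\right) + \left(14 - -1\right)\right) = \left(-52\right) \left(-292\right) \left(\left(-25 + \frac{1}{3 + 9}\right) + \left(14 - -1\right)\right) = 15184 \left(\left(-25 + \frac{1}{12}\right) + \left(14 + 1\right)\right) = 15184 \left(\left(-25 + \frac{1}{12}\right) + 15\right) = 15184 \left(- \frac{299}{12} + 15\right) = 15184 \left(- \frac{119}{12}\right) = - \frac{451724}{3}$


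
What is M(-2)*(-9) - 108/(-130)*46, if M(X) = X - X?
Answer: 2484/65 ≈ 38.215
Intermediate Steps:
M(X) = 0
M(-2)*(-9) - 108/(-130)*46 = 0*(-9) - 108/(-130)*46 = 0 - 108*(-1/130)*46 = 0 + (54/65)*46 = 0 + 2484/65 = 2484/65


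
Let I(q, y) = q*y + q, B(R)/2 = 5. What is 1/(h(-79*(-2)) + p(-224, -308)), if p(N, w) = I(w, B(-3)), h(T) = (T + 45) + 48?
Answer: -1/3137 ≈ -0.00031878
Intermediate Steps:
B(R) = 10 (B(R) = 2*5 = 10)
h(T) = 93 + T (h(T) = (45 + T) + 48 = 93 + T)
I(q, y) = q + q*y
p(N, w) = 11*w (p(N, w) = w*(1 + 10) = w*11 = 11*w)
1/(h(-79*(-2)) + p(-224, -308)) = 1/((93 - 79*(-2)) + 11*(-308)) = 1/((93 + 158) - 3388) = 1/(251 - 3388) = 1/(-3137) = -1/3137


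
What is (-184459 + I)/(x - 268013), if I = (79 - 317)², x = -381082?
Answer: 8521/43273 ≈ 0.19691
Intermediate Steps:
I = 56644 (I = (-238)² = 56644)
(-184459 + I)/(x - 268013) = (-184459 + 56644)/(-381082 - 268013) = -127815/(-649095) = -127815*(-1/649095) = 8521/43273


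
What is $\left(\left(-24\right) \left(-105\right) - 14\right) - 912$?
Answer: $1594$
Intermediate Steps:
$\left(\left(-24\right) \left(-105\right) - 14\right) - 912 = \left(2520 - 14\right) - 912 = 2506 - 912 = 1594$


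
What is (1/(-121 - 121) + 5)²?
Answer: 1461681/58564 ≈ 24.959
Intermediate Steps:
(1/(-121 - 121) + 5)² = (1/(-242) + 5)² = (-1/242 + 5)² = (1209/242)² = 1461681/58564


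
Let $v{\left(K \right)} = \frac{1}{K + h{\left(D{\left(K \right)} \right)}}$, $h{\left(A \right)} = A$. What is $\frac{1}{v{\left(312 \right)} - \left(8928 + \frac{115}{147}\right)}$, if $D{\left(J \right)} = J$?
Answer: $- \frac{10192}{91002133} \approx -0.000112$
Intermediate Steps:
$v{\left(K \right)} = \frac{1}{2 K}$ ($v{\left(K \right)} = \frac{1}{K + K} = \frac{1}{2 K}$)
$\frac{1}{v{\left(312 \right)} - \left(8928 + \frac{115}{147}\right)} = \frac{1}{\frac{1}{2 \cdot 312} - \left(8928 + \frac{115}{147}\right)} = \frac{1}{\frac{1}{2} \cdot \frac{1}{312} - \frac{1312531}{147}} = \frac{1}{\frac{1}{624} - \frac{1312531}{147}} = \frac{1}{- \frac{91002133}{10192}} = - \frac{10192}{91002133}$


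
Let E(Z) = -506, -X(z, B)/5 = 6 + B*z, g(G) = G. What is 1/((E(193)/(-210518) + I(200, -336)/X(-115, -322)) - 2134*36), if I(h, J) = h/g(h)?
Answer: -1771987420/136131157304509 ≈ -1.3017e-5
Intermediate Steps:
X(z, B) = -30 - 5*B*z (X(z, B) = -5*(6 + B*z) = -30 - 5*B*z)
I(h, J) = 1 (I(h, J) = h/h = 1)
1/((E(193)/(-210518) + I(200, -336)/X(-115, -322)) - 2134*36) = 1/((-506/(-210518) + 1/(-30 - 5*(-322)*(-115))) - 2134*36) = 1/((-506*(-1/210518) + 1/(-30 - 185150)) - 76824) = 1/((23/9569 + 1/(-185180)) - 76824) = 1/((23/9569 + 1*(-1/185180)) - 76824) = 1/((23/9569 - 1/185180) - 76824) = 1/(4249571/1771987420 - 76824) = 1/(-136131157304509/1771987420) = -1771987420/136131157304509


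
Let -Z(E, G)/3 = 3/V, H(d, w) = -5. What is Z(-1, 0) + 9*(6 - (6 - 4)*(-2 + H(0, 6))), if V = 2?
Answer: 351/2 ≈ 175.50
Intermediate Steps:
Z(E, G) = -9/2
Z(-1, 0) + 9*(6 - (6 - 4)*(-2 + H(0, 6))) = -9/2 + 9*(6 - (6 - 4)*(-2 - 5)) = -9/2 + 9*(6 - 2*(-7)) = -9/2 + 9*(6 - 1*(-14)) = -9/2 + 9*(6 + 14) = -9/2 + 9*20 = -9/2 + 180 = 351/2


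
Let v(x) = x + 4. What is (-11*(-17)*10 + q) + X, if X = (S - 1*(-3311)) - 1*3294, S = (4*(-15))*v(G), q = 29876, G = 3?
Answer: 31343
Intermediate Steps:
v(x) = 4 + x
S = -420 (S = (4*(-15))*(4 + 3) = -60*7 = -420)
X = -403 (X = (-420 - 1*(-3311)) - 1*3294 = (-420 + 3311) - 3294 = 2891 - 3294 = -403)
(-11*(-17)*10 + q) + X = (-11*(-17)*10 + 29876) - 403 = (187*10 + 29876) - 403 = (1870 + 29876) - 403 = 31746 - 403 = 31343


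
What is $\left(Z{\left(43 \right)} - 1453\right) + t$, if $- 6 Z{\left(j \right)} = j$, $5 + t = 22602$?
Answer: $\frac{126821}{6} \approx 21137.0$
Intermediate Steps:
$t = 22597$ ($t = -5 + 22602 = 22597$)
$Z{\left(j \right)} = - \frac{j}{6}$
$\left(Z{\left(43 \right)} - 1453\right) + t = \left(\left(- \frac{1}{6}\right) 43 - 1453\right) + 22597 = \left(- \frac{43}{6} - 1453\right) + 22597 = - \frac{8761}{6} + 22597 = \frac{126821}{6}$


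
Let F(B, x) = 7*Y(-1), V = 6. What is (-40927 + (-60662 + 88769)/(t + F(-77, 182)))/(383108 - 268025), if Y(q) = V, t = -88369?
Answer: -3614987236/10164936141 ≈ -0.35563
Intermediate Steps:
Y(q) = 6
F(B, x) = 42 (F(B, x) = 7*6 = 42)
(-40927 + (-60662 + 88769)/(t + F(-77, 182)))/(383108 - 268025) = (-40927 + (-60662 + 88769)/(-88369 + 42))/(383108 - 268025) = (-40927 + 28107/(-88327))/115083 = (-40927 + 28107*(-1/88327))*(1/115083) = (-40927 - 28107/88327)*(1/115083) = -3614987236/88327*1/115083 = -3614987236/10164936141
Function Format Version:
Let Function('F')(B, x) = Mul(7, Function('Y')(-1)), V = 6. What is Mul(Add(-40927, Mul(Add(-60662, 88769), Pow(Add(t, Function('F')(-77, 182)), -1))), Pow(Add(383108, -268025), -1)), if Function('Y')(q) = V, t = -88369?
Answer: Rational(-3614987236, 10164936141) ≈ -0.35563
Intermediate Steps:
Function('Y')(q) = 6
Function('F')(B, x) = 42 (Function('F')(B, x) = Mul(7, 6) = 42)
Mul(Add(-40927, Mul(Add(-60662, 88769), Pow(Add(t, Function('F')(-77, 182)), -1))), Pow(Add(383108, -268025), -1)) = Mul(Add(-40927, Mul(Add(-60662, 88769), Pow(Add(-88369, 42), -1))), Pow(Add(383108, -268025), -1)) = Mul(Add(-40927, Mul(28107, Pow(-88327, -1))), Pow(115083, -1)) = Mul(Add(-40927, Mul(28107, Rational(-1, 88327))), Rational(1, 115083)) = Mul(Add(-40927, Rational(-28107, 88327)), Rational(1, 115083)) = Mul(Rational(-3614987236, 88327), Rational(1, 115083)) = Rational(-3614987236, 10164936141)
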